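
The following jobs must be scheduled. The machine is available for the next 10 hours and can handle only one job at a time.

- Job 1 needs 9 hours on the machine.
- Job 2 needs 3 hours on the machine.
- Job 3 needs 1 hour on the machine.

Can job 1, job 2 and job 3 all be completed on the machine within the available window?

Running back to back, the jobs need 9 + 3 + 1 = 13 hours on the machine.
Since 13 > 10, they cannot all fit.

No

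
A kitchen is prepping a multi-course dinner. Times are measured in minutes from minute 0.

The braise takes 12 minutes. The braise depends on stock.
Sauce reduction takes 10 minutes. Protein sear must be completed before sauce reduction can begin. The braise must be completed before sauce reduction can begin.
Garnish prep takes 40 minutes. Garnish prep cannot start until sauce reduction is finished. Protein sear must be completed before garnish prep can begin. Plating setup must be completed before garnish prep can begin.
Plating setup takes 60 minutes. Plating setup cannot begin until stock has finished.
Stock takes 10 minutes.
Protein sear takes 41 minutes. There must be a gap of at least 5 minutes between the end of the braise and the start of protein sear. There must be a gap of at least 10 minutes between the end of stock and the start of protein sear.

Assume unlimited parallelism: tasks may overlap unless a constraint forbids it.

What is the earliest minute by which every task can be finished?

118

Stock has no prerequisites, so it starts at minute 0 and finishes at minute 10.
Plating setup waits on stock (finishes minute 10), so it starts at minute 10 and finishes at 10 + 60 = minute 70.
The braise cannot begin until stock (finishes minute 10). It runs from minute 10 to 10 + 12 = minute 22.
Protein sear has to wait for the braise (finishes minute 22, plus 5-minute gap → minute 27); stock (finishes minute 10, plus 10-minute gap → minute 20). The latest of these is minute 27, so protein sear runs minute 27 to 27 + 41 = minute 68.
Sauce reduction cannot start until protein sear (finishes minute 68); the braise (finishes minute 22). The controlling bound is minute 68, so sauce reduction finishes at 68 + 10 = minute 78.
For garnish prep: sauce reduction (finishes minute 78); protein sear (finishes minute 68); plating setup (finishes minute 70). Taking the maximum gives a start of minute 78, and it finishes at 78 + 40 = minute 118.
All tasks are finished once the last one completes. Finish times: Stock at 10, The braise at 22, Protein sear at 68, Sauce reduction at 78, Plating setup at 70, Garnish prep at 118. The latest is minute 118.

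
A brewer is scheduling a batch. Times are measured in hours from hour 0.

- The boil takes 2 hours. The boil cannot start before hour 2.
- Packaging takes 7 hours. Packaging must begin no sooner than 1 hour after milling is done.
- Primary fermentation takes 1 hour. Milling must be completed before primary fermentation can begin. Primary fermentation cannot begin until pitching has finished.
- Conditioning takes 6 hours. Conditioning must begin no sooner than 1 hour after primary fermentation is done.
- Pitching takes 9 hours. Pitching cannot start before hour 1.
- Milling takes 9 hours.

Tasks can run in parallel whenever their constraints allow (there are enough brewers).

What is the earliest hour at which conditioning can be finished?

18

Pitching cannot begin until its own release at hour 1. It runs from hour 1 to 1 + 9 = hour 10.
Milling can start immediately at hour 0; it finishes at hour 9.
Primary fermentation cannot start until milling (finishes hour 9); pitching (finishes hour 10). The controlling bound is hour 10, so primary fermentation finishes at 10 + 1 = hour 11.
Conditioning cannot begin until primary fermentation (finishes hour 11, plus 1-hour gap → hour 12). It runs from hour 12 to 12 + 6 = hour 18.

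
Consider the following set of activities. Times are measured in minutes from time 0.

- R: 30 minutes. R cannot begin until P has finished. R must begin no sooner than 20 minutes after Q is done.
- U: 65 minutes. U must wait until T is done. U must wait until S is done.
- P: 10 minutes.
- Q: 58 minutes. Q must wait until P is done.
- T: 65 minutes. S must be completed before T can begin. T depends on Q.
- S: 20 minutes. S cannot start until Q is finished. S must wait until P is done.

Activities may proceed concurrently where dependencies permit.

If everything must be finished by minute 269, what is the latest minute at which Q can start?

R must finish by minute 269; it takes 30 minutes, so it must start by 269 − 30 = minute 239.
Nothing follows U; the deadline of minute 269 is its only limit. It must start by 269 − 65 = minute 204.
T must finish before U (must start by minute 204). With a 65-minute duration, T must start by 204 − 65 = minute 139.
S must finish in time for T (must start by minute 139); U (must start by minute 204). The tightest is minute 139, so S must start by 139 − 20 = minute 119.
Q must finish in time for R (must start by minute 239, minus 20-minute gap → minute 219); S (must start by minute 119); T (must start by minute 139). The tightest is minute 119, so Q must start by 119 − 58 = minute 61.

61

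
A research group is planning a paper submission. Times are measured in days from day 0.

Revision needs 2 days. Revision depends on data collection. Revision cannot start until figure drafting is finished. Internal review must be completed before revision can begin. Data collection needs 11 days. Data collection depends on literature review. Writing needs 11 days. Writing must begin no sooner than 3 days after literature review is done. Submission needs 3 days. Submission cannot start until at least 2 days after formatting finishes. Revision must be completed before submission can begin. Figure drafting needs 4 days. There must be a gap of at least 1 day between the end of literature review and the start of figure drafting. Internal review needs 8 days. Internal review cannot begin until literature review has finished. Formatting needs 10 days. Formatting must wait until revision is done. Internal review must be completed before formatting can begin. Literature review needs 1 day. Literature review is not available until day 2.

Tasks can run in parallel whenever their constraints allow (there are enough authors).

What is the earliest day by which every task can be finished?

31

Literature review waits on its own release at day 2, so it starts at day 2 and finishes at 2 + 1 = day 3.
Internal review cannot begin until literature review (finishes day 3). It runs from day 3 to 3 + 8 = day 11.
Writing waits on literature review (finishes day 3, plus 3-day gap → day 6), so it starts at day 6 and finishes at 6 + 11 = day 17.
Figure drafting cannot begin until literature review (finishes day 3, plus 1-day gap → day 4). It runs from day 4 to 4 + 4 = day 8.
Data collection cannot begin until literature review (finishes day 3). It runs from day 3 to 3 + 11 = day 14.
Revision cannot start until data collection (finishes day 14); figure drafting (finishes day 8); internal review (finishes day 11). The controlling bound is day 14, so revision finishes at 14 + 2 = day 16.
Formatting has to wait for revision (finishes day 16); internal review (finishes day 11). The latest of these is day 16, so formatting runs day 16 to 16 + 10 = day 26.
Submission needs all of formatting (finishes day 26, plus 2-day gap → day 28); revision (finishes day 16). That puts its earliest start at day 28; it finishes at 28 + 3 = day 31.
All tasks are finished once the last one completes. Finish times: Literature review at 3, Data collection at 14, Figure drafting at 8, Writing at 17, Internal review at 11, Revision at 16, Formatting at 26, Submission at 31. The latest is day 31.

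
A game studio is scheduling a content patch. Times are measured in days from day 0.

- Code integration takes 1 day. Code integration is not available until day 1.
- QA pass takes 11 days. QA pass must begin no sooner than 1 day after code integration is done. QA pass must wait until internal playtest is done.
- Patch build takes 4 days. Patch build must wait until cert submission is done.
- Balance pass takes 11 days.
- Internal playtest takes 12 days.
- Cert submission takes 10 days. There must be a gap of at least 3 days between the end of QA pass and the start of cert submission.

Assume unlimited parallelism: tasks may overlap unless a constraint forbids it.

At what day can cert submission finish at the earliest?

Internal playtest can start immediately at day 0; it finishes at day 12.
After its own release at day 1, code integration can start at day 1 and finishes at day 2.
For QA pass: code integration (finishes day 2, plus 1-day gap → day 3); internal playtest (finishes day 12). Taking the maximum gives a start of day 12, and it finishes at 12 + 11 = day 23.
Cert submission waits on QA pass (finishes day 23, plus 3-day gap → day 26), so it starts at day 26 and finishes at 26 + 10 = day 36.

36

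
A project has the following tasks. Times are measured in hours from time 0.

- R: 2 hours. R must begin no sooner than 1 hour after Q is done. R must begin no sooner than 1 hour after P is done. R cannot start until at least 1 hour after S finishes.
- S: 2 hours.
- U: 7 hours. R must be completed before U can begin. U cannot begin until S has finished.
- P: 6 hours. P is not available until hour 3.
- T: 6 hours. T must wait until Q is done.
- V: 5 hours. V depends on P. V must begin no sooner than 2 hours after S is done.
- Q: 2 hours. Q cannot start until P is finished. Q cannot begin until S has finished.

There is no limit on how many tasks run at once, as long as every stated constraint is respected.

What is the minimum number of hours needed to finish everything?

S has no prerequisites, so it starts at hour 0 and finishes at hour 2.
After its own release at hour 3, P can start at hour 3 and finishes at hour 9.
V needs all of P (finishes hour 9); S (finishes hour 2, plus 2-hour gap → hour 4). That puts its earliest start at hour 9; it finishes at 9 + 5 = hour 14.
Q needs all of P (finishes hour 9); S (finishes hour 2). That puts its earliest start at hour 9; it finishes at 9 + 2 = hour 11.
T waits on Q (finishes hour 11), so it starts at hour 11 and finishes at 11 + 6 = hour 17.
R needs all of Q (finishes hour 11, plus 1-hour gap → hour 12); P (finishes hour 9, plus 1-hour gap → hour 10); S (finishes hour 2, plus 1-hour gap → hour 3). That puts its earliest start at hour 12; it finishes at 12 + 2 = hour 14.
U has to wait for R (finishes hour 14); S (finishes hour 2). The latest of these is hour 14, so U runs hour 14 to 14 + 7 = hour 21.
All tasks are finished once the last one completes. Finish times: P at 9, Q at 11, R at 14, S at 2, T at 17, U at 21, V at 14. The latest is hour 21.

21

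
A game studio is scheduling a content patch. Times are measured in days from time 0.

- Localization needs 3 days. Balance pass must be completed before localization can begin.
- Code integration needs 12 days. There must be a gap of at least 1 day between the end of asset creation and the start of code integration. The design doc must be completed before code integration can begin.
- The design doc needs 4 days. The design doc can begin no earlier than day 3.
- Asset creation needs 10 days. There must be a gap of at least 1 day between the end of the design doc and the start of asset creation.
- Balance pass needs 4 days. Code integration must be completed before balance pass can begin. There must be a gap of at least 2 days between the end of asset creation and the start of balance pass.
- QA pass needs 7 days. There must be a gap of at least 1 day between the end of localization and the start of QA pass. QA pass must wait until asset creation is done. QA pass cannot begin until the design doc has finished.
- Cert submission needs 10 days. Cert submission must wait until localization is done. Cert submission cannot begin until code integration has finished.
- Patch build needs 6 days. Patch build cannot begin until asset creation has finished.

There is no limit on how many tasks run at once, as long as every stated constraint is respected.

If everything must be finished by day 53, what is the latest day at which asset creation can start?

13

Nothing follows QA pass; the deadline of day 53 is its only limit. It must start by 53 − 7 = day 46.
To finish by day 53, cert submission (duration 10) must start no later than day 43.
For localization: QA pass (must start by day 46, minus 1-day gap → day 45); cert submission (must start by day 43). The most restrictive is day 43; with a 3-day duration, localization must start by day 40.
Balance pass must finish before localization (must start by day 40). With a 4-day duration, balance pass must start by 40 − 4 = day 36.
Code integration feeds balance pass (must start by day 36); cert submission (must start by day 43). Taking the minimum, code integration must finish by day 36 and start by 36 − 12 = day 24.
Patch build must finish by day 53; it takes 6 days, so it must start by 53 − 6 = day 47.
Asset creation has several dependents: code integration (must start by day 24, minus 1-day gap → day 23); balance pass (must start by day 36, minus 2-day gap → day 34); QA pass (must start by day 46); patch build (must start by day 47). The earliest of those limits is day 23, so asset creation must start by 23 − 10 = day 13.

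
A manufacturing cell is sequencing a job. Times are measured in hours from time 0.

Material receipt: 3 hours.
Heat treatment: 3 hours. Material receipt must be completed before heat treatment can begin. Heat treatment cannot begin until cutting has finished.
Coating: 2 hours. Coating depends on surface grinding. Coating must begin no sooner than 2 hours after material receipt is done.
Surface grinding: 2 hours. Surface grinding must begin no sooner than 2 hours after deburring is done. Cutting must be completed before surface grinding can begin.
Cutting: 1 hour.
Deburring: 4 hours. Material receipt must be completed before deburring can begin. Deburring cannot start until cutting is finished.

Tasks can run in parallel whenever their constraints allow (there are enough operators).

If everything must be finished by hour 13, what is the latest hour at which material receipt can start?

To finish by hour 13, coating (duration 2) must start no later than hour 11.
Surface grinding feeds into coating (must start by hour 11); so surface grinding must finish by hour 11 and therefore start by hour 9.
Since surface grinding (must start by hour 9, minus 2-hour gap → hour 7) depends on it, deburring must finish by hour 7. Backing off its 4-hour duration gives a latest start of hour 3.
Heat treatment has no dependents, so it just needs to finish by hour 13. Starting by 13 − 3 = hour 10 achieves that.
Material receipt has several dependents: deburring (must start by hour 3); heat treatment (must start by hour 10); coating (must start by hour 11, minus 2-hour gap → hour 9). The earliest of those limits is hour 3, so material receipt must start by 3 − 3 = hour 0.

0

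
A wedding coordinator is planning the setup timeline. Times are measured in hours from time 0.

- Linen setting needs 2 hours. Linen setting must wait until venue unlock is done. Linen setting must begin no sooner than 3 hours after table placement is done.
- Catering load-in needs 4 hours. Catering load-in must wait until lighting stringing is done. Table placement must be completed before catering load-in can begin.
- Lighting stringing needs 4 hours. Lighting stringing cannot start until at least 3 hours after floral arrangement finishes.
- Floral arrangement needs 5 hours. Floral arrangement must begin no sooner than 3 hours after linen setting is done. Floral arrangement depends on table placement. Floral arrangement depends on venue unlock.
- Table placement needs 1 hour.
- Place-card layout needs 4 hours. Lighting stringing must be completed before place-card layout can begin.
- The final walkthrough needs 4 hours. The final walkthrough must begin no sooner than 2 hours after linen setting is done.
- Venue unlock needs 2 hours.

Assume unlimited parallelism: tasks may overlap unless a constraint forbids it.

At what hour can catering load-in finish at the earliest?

Table placement has no prerequisites, so it starts at hour 0 and finishes at hour 1.
Venue unlock has no prerequisites, so it starts at hour 0 and finishes at hour 2.
Linen setting cannot start until venue unlock (finishes hour 2); table placement (finishes hour 1, plus 3-hour gap → hour 4). The controlling bound is hour 4, so linen setting finishes at 4 + 2 = hour 6.
Floral arrangement has to wait for linen setting (finishes hour 6, plus 3-hour gap → hour 9); table placement (finishes hour 1); venue unlock (finishes hour 2). The latest of these is hour 9, so floral arrangement runs hour 9 to 9 + 5 = hour 14.
Lighting stringing waits on floral arrangement (finishes hour 14, plus 3-hour gap → hour 17), so it starts at hour 17 and finishes at 17 + 4 = hour 21.
Catering load-in has to wait for lighting stringing (finishes hour 21); table placement (finishes hour 1). The latest of these is hour 21, so catering load-in runs hour 21 to 21 + 4 = hour 25.

25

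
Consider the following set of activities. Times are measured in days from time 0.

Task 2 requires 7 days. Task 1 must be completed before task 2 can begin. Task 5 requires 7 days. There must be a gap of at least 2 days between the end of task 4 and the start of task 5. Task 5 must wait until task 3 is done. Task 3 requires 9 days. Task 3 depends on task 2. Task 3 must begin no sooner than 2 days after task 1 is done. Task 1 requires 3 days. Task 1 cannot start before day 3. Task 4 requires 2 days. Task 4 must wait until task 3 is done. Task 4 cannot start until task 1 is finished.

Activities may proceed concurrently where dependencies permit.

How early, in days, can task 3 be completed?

22

Task 1 cannot begin until its own release at day 3. It runs from day 3 to 3 + 3 = day 6.
Task 2 waits on task 1 (finishes day 6), so it starts at day 6 and finishes at 6 + 7 = day 13.
Task 3 has to wait for task 2 (finishes day 13); task 1 (finishes day 6, plus 2-day gap → day 8). The latest of these is day 13, so task 3 runs day 13 to 13 + 9 = day 22.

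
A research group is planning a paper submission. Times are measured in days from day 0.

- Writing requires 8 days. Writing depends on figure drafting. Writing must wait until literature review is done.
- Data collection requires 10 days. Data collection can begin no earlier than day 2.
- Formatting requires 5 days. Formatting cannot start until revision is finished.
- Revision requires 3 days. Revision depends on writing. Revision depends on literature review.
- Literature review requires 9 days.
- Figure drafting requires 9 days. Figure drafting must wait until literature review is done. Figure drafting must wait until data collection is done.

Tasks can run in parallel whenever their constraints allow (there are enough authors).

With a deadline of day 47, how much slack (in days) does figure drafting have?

After its own release at day 2, data collection can start at day 2 and finishes at day 12.
Literature review can start immediately at day 0; it finishes at day 9.
Figure drafting needs all of literature review (finishes day 9); data collection (finishes day 12). That puts its earliest start at day 12; it finishes at 12 + 9 = day 21.

Working backward from the deadline:
To finish by day 47, formatting (duration 5) must start no later than day 42.
Revision must finish before formatting (must start by day 42). With a 3-day duration, revision must start by 42 − 3 = day 39.
Writing must finish before revision (must start by day 39). With an 8-day duration, writing must start by 39 − 8 = day 31.
Figure drafting has to be done before writing (must start by day 31). That means finishing by day 31, i.e. starting by 31 − 9 = day 22.
So figure drafting can start as early as day 12 and as late as day 22, giving 22 − 12 = 10 days of slack.

10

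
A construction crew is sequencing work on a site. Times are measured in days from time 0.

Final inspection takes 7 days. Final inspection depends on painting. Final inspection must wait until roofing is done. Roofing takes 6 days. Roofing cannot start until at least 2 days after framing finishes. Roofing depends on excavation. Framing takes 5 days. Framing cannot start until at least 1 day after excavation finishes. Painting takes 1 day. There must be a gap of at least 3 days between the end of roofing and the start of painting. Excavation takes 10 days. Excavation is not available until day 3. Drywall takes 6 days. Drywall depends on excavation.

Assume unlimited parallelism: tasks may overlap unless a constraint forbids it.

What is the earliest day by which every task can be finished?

38

Excavation waits on its own release at day 3, so it starts at day 3 and finishes at 3 + 10 = day 13.
Drywall cannot begin until excavation (finishes day 13). It runs from day 13 to 13 + 6 = day 19.
Framing waits on excavation (finishes day 13, plus 1-day gap → day 14), so it starts at day 14 and finishes at 14 + 5 = day 19.
Roofing cannot start until framing (finishes day 19, plus 2-day gap → day 21); excavation (finishes day 13). The controlling bound is day 21, so roofing finishes at 21 + 6 = day 27.
Painting waits on roofing (finishes day 27, plus 3-day gap → day 30), so it starts at day 30 and finishes at 30 + 1 = day 31.
Final inspection has to wait for painting (finishes day 31); roofing (finishes day 27). The latest of these is day 31, so final inspection runs day 31 to 31 + 7 = day 38.
All tasks are finished once the last one completes. Finish times: Excavation at 13, Framing at 19, Roofing at 27, Drywall at 19, Painting at 31, Final inspection at 38. The latest is day 38.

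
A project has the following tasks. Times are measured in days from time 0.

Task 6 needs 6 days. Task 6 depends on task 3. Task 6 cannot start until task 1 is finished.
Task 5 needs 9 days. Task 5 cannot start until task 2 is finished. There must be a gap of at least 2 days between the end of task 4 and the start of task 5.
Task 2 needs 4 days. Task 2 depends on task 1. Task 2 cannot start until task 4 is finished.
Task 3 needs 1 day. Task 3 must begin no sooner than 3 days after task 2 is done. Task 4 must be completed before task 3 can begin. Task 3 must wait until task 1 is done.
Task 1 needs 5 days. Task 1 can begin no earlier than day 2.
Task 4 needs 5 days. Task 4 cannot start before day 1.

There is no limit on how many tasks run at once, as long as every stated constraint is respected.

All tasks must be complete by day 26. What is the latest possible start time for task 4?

7

Nothing follows task 6; the deadline of day 26 is its only limit. It must start by 26 − 6 = day 20.
Task 3 feeds into task 6 (must start by day 20); so task 3 must finish by day 20 and therefore start by day 19.
Nothing follows task 5; the deadline of day 26 is its only limit. It must start by 26 − 9 = day 17.
Task 2 feeds task 3 (must start by day 19, minus 3-day gap → day 16); task 5 (must start by day 17). Taking the minimum, task 2 must finish by day 16 and start by 16 − 4 = day 12.
Task 4 feeds task 2 (must start by day 12); task 3 (must start by day 19); task 5 (must start by day 17, minus 2-day gap → day 15). Taking the minimum, task 4 must finish by day 12 and start by 12 − 5 = day 7.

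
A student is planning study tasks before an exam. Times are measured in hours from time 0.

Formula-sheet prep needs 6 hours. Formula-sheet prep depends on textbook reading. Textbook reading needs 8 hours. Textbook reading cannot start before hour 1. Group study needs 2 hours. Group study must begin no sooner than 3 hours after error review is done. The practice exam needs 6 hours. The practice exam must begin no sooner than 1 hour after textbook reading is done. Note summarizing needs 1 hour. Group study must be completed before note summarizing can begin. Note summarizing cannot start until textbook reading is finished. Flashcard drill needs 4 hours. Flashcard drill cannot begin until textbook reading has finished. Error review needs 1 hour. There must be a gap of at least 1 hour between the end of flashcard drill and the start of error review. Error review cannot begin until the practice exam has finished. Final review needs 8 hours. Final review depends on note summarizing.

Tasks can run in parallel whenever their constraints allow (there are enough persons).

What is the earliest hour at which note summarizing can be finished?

Textbook reading cannot begin until its own release at hour 1. It runs from hour 1 to 1 + 8 = hour 9.
The practice exam cannot begin until textbook reading (finishes hour 9, plus 1-hour gap → hour 10). It runs from hour 10 to 10 + 6 = hour 16.
After textbook reading (finishes hour 9), flashcard drill can start at hour 9 and finishes at hour 13.
Error review cannot start until flashcard drill (finishes hour 13, plus 1-hour gap → hour 14); the practice exam (finishes hour 16). The controlling bound is hour 16, so error review finishes at 16 + 1 = hour 17.
After error review (finishes hour 17, plus 3-hour gap → hour 20), group study can start at hour 20 and finishes at hour 22.
Note summarizing needs all of group study (finishes hour 22); textbook reading (finishes hour 9). That puts its earliest start at hour 22; it finishes at 22 + 1 = hour 23.

23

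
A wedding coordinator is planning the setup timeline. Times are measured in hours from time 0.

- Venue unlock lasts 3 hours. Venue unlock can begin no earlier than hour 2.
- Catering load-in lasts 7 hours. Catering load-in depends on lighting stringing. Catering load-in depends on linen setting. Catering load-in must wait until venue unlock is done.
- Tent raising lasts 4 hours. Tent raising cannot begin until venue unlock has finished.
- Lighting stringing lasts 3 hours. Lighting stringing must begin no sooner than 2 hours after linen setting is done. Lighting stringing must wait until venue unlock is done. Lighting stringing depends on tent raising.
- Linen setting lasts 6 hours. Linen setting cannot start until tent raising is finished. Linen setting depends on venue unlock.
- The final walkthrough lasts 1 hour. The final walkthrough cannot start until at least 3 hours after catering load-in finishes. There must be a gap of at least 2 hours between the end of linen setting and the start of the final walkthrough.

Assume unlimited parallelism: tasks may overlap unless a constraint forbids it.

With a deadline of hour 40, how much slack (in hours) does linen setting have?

9

Venue unlock cannot begin until its own release at hour 2. It runs from hour 2 to 2 + 3 = hour 5.
Tent raising cannot begin until venue unlock (finishes hour 5). It runs from hour 5 to 5 + 4 = hour 9.
Linen setting needs all of tent raising (finishes hour 9); venue unlock (finishes hour 5). That puts its earliest start at hour 9; it finishes at 9 + 6 = hour 15.

Working backward from the deadline:
To finish by hour 40, the final walkthrough (duration 1) must start no later than hour 39.
Catering load-in must finish before the final walkthrough (must start by hour 39, minus 3-hour gap → hour 36). With a 7-hour duration, catering load-in must start by 36 − 7 = hour 29.
Lighting stringing has to be done before catering load-in (must start by hour 29). That means finishing by hour 29, i.e. starting by 29 − 3 = hour 26.
Linen setting feeds lighting stringing (must start by hour 26, minus 2-hour gap → hour 24); catering load-in (must start by hour 29); the final walkthrough (must start by hour 39, minus 2-hour gap → hour 37). Taking the minimum, linen setting must finish by hour 24 and start by 24 − 6 = hour 18.
So linen setting can start as early as hour 9 and as late as hour 18, giving 18 − 9 = 9 hours of slack.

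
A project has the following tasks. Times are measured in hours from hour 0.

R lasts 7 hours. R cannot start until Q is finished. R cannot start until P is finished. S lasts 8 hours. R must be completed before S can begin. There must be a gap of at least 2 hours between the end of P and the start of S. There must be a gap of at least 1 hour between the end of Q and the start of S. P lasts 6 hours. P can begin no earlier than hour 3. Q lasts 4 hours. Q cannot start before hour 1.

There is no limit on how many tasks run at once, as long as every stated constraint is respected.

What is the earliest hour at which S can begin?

16

Q waits on its own release at hour 1, so it starts at hour 1 and finishes at 1 + 4 = hour 5.
P waits on its own release at hour 3, so it starts at hour 3 and finishes at 3 + 6 = hour 9.
R has to wait for Q (finishes hour 5); P (finishes hour 9). The latest of these is hour 9, so R runs hour 9 to 9 + 7 = hour 16.
S waits on R (finishes hour 16); P (finishes hour 9, plus 2-hour gap → hour 11); Q (finishes hour 5, plus 1-hour gap → hour 6). The latest of these is hour 16, which is the earliest S can start.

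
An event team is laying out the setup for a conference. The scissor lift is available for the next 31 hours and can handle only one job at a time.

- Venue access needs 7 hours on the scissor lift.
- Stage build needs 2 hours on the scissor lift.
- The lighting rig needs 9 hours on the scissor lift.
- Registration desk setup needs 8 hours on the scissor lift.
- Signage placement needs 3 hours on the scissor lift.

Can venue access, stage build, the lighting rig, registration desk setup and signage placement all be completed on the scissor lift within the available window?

Yes

Running back to back, the jobs need 7 + 2 + 9 + 8 + 3 = 29 hours on the scissor lift.
Since 29 ≤ 31, they fit within the window.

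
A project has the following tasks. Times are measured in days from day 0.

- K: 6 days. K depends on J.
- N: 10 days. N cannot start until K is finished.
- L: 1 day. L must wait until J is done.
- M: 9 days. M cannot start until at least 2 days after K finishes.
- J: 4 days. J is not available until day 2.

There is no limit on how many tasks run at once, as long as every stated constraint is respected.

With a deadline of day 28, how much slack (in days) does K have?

J cannot begin until its own release at day 2. It runs from day 2 to 2 + 4 = day 6.
K waits on J (finishes day 6), so it starts at day 6 and finishes at 6 + 6 = day 12.

Working backward from the deadline:
M has no dependents, so it just needs to finish by day 28. Starting by 28 − 9 = day 19 achieves that.
N must finish by day 28; it takes 10 days, so it must start by 28 − 10 = day 18.
For K: M (must start by day 19, minus 2-day gap → day 17); N (must start by day 18). The most restrictive is day 17; with a 6-day duration, K must start by day 11.
So K can start as early as day 6 and as late as day 11, giving 11 − 6 = 5 days of slack.

5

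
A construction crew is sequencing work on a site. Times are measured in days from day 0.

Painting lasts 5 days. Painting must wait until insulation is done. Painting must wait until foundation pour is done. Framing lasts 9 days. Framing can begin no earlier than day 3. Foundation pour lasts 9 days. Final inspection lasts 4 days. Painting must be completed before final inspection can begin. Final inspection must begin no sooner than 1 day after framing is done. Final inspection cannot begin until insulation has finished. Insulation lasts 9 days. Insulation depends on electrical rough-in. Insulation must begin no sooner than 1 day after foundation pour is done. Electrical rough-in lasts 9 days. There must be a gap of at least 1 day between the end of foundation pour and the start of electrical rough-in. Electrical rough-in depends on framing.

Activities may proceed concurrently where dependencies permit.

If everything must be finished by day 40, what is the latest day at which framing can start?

4

Final inspection must finish by day 40; it takes 4 days, so it must start by 40 − 4 = day 36.
Painting has to be done before final inspection (must start by day 36). That means finishing by day 36, i.e. starting by 36 − 5 = day 31.
Insulation has several dependents: painting (must start by day 31); final inspection (must start by day 36). The earliest of those limits is day 31, so insulation must start by 31 − 9 = day 22.
Electrical rough-in must finish before insulation (must start by day 22). With a 9-day duration, electrical rough-in must start by 22 − 9 = day 13.
Framing has several dependents: electrical rough-in (must start by day 13); final inspection (must start by day 36, minus 1-day gap → day 35). The earliest of those limits is day 13, so framing must start by 13 − 9 = day 4.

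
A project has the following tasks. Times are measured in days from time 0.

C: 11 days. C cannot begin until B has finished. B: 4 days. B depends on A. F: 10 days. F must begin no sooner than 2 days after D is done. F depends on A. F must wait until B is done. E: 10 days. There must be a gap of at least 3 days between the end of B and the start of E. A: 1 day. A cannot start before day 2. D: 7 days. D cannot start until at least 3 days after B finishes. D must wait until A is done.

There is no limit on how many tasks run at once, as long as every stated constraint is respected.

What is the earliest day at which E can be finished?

After its own release at day 2, A can start at day 2 and finishes at day 3.
After A (finishes day 3), B can start at day 3 and finishes at day 7.
After B (finishes day 7, plus 3-day gap → day 10), E can start at day 10 and finishes at day 20.

20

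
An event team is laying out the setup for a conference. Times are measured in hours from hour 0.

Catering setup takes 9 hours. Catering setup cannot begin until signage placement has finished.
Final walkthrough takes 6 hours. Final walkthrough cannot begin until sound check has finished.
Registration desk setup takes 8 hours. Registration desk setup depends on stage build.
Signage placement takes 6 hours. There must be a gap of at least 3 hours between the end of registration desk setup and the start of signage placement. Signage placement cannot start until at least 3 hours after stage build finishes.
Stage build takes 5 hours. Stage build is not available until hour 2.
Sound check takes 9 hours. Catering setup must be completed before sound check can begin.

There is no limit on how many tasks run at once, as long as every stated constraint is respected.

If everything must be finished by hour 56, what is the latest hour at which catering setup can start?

Nothing follows final walkthrough; the deadline of hour 56 is its only limit. It must start by 56 − 6 = hour 50.
Sound check has to be done before final walkthrough (must start by hour 50). That means finishing by hour 50, i.e. starting by 50 − 9 = hour 41.
Catering setup must finish before sound check (must start by hour 41). With a 9-hour duration, catering setup must start by 41 − 9 = hour 32.

32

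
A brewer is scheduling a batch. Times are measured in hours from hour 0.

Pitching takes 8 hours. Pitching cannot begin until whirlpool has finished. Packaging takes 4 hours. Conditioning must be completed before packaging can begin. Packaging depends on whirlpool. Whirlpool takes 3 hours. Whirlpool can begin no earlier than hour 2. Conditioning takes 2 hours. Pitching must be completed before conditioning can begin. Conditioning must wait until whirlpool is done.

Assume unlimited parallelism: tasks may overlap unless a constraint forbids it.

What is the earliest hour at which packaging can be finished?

19

After its own release at hour 2, whirlpool can start at hour 2 and finishes at hour 5.
Pitching waits on whirlpool (finishes hour 5), so it starts at hour 5 and finishes at 5 + 8 = hour 13.
Conditioning cannot start until pitching (finishes hour 13); whirlpool (finishes hour 5). The controlling bound is hour 13, so conditioning finishes at 13 + 2 = hour 15.
Packaging needs all of conditioning (finishes hour 15); whirlpool (finishes hour 5). That puts its earliest start at hour 15; it finishes at 15 + 4 = hour 19.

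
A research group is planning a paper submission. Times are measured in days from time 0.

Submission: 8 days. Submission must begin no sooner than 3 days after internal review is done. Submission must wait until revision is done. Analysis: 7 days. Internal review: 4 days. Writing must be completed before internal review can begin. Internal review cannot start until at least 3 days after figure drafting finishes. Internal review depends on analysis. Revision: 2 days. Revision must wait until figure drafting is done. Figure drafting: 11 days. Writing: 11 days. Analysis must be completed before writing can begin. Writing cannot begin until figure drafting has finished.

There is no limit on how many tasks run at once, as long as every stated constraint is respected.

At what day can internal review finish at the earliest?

Figure drafting has no prerequisites, so it starts at day 0 and finishes at day 11.
Nothing blocks analysis, so it runs from day 0 to day 7.
Writing needs all of analysis (finishes day 7); figure drafting (finishes day 11). That puts its earliest start at day 11; it finishes at 11 + 11 = day 22.
Internal review has to wait for writing (finishes day 22); figure drafting (finishes day 11, plus 3-day gap → day 14); analysis (finishes day 7). The latest of these is day 22, so internal review runs day 22 to 22 + 4 = day 26.

26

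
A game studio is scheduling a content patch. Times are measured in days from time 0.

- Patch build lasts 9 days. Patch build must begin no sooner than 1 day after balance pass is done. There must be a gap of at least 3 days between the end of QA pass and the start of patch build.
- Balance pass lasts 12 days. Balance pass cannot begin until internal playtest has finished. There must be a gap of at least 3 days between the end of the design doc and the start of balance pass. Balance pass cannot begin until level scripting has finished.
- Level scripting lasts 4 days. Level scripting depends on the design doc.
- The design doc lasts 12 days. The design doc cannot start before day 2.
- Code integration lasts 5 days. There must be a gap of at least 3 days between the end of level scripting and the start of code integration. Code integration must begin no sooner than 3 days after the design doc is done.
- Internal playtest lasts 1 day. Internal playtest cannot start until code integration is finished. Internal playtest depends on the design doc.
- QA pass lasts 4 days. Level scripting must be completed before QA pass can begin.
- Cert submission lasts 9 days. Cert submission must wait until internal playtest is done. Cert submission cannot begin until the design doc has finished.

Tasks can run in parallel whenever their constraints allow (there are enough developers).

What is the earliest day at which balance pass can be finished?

After its own release at day 2, the design doc can start at day 2 and finishes at day 14.
Level scripting cannot begin until the design doc (finishes day 14). It runs from day 14 to 14 + 4 = day 18.
Code integration cannot start until level scripting (finishes day 18, plus 3-day gap → day 21); the design doc (finishes day 14, plus 3-day gap → day 17). The controlling bound is day 21, so code integration finishes at 21 + 5 = day 26.
Internal playtest needs all of code integration (finishes day 26); the design doc (finishes day 14). That puts its earliest start at day 26; it finishes at 26 + 1 = day 27.
For balance pass: internal playtest (finishes day 27); the design doc (finishes day 14, plus 3-day gap → day 17); level scripting (finishes day 18). Taking the maximum gives a start of day 27, and it finishes at 27 + 12 = day 39.

39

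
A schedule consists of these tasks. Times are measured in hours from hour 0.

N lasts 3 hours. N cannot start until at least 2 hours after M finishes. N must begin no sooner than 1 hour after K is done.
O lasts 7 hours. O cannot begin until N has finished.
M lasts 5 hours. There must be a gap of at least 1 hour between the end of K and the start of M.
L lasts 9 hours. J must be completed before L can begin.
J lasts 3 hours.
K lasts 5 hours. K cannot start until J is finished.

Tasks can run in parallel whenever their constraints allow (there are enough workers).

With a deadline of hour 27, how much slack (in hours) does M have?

Nothing blocks J, so it runs from hour 0 to hour 3.
After J (finishes hour 3), K can start at hour 3 and finishes at hour 8.
After K (finishes hour 8, plus 1-hour gap → hour 9), M can start at hour 9 and finishes at hour 14.

Working backward from the deadline:
O has no dependents, so it just needs to finish by hour 27. Starting by 27 − 7 = hour 20 achieves that.
N feeds into O (must start by hour 20); so N must finish by hour 20 and therefore start by hour 17.
M feeds into N (must start by hour 17, minus 2-hour gap → hour 15); so M must finish by hour 15 and therefore start by hour 10.
So M can start as early as hour 9 and as late as hour 10, giving 10 − 9 = 1 hour of slack.

1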